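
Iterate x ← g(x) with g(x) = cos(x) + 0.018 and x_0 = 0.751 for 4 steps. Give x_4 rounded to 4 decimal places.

0.7501

x_1 = g(0.751000) = 0.749007
x_2 = g(0.749007) = 0.750365
x_3 = g(0.750365) = 0.749440
x_4 = g(0.749440) = 0.750071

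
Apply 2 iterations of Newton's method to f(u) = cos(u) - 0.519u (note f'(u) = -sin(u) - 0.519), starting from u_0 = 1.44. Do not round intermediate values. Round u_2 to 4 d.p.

1.0157

u_0 = 1.440000: f = -0.616936, f' = -1.510458 → u_1 = 1.440000 - (-0.616936)/(-1.510458) = 1.031557
u_1 = 1.031557: f = -0.021895, f' = -1.377099 → u_2 = 1.031557 - (-0.021895)/(-1.377099) = 1.015658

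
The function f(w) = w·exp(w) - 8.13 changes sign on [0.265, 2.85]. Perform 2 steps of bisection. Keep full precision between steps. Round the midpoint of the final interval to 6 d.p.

1.880625

f(0.265000) = -7.784591, f(2.850000) = 41.140178 (opposite signs)
step 1: m = 1.557500, f(m) = -0.736642 < 0 → root in [1.557500, 2.850000]
step 2: m = 2.203750, f(m) = 11.833597 > 0 → root in [1.557500, 2.203750]
Midpoint of [1.557500, 2.203750] = 1.880625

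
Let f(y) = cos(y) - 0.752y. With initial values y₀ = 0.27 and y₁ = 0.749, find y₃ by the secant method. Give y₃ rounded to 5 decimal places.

f(y_0) = 0.760731, f(y_1) = 0.169122
y_2 = 0.749000 - (0.169122)·(0.749000 - 0.270000)/(0.169122 - (0.760731)) = 0.885931; f(y_2) = -0.033651
y_3 = 0.885931 - (-0.033651)·(0.885931 - 0.749000)/(-0.033651 - (0.169122)) = 0.863207; f(y_3) = 0.000873

0.86321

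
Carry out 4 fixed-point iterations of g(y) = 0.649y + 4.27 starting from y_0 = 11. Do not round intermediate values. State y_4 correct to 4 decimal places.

11.9585

y_1 = g(11.000000) = 11.409000
y_2 = g(11.409000) = 11.674441
y_3 = g(11.674441) = 11.846712
y_4 = g(11.846712) = 11.958516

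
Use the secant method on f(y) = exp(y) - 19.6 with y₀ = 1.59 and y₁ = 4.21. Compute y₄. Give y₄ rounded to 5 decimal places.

3.16745

f(y_0) = -14.696251, f(y_1) = 47.756540
y_2 = 4.210000 - (47.756540)·(4.210000 - 1.590000)/(47.756540 - (-14.696251)) = 2.206533; f(y_2) = -10.515837
y_3 = 2.206533 - (-10.515837)·(2.206533 - 4.210000)/(-10.515837 - (47.756540)) = 2.568078; f(y_3) = -6.559258
y_4 = 2.568078 - (-6.559258)·(2.568078 - 2.206533)/(-6.559258 - (-10.515837)) = 3.167453; f(y_4) = 4.146925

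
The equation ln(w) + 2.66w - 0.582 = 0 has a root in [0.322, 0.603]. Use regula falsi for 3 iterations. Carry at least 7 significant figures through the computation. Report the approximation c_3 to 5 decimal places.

0.48836

f(0.322000) = -0.858684, f(0.603000) = 0.516142
step 1: c = 0.497506, f(c) = 0.043218 > 0 → new bracket [0.322000, 0.497506]
step 2: c = 0.489096, f(c) = 0.003798 > 0 → new bracket [0.322000, 0.489096]
step 3: c = 0.488360, f(c) = 0.000335 > 0 → new bracket [0.322000, 0.488360]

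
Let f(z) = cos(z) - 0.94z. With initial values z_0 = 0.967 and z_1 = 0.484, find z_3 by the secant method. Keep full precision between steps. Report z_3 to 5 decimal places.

f(z_0) = -0.341208, f(z_1) = 0.430181
z_2 = 0.484000 - (0.430181)·(0.484000 - 0.967000)/(0.430181 - (-0.341208)) = 0.753355; f(z_2) = 0.021245
z_3 = 0.753355 - (0.021245)·(0.753355 - 0.484000)/(0.021245 - (0.430181)) = 0.767348; f(z_3) = -0.001553

0.76735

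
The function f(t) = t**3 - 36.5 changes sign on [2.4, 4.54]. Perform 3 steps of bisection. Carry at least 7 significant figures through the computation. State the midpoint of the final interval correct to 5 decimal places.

3.33625

f(2.400000) = -22.676000, f(4.540000) = 57.076664 (opposite signs)
step 1: m = 3.470000, f(m) = 5.281923 > 0 → root in [2.400000, 3.470000]
step 2: m = 2.935000, f(m) = -11.217250 < 0 → root in [2.935000, 3.470000]
step 3: m = 3.202500, f(m) = -3.655140 < 0 → root in [3.202500, 3.470000]
Midpoint of [3.202500, 3.470000] = 3.336250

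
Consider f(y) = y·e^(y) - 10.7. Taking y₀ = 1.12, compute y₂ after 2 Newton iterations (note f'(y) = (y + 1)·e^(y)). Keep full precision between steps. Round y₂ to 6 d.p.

1.899546

y_0 = 1.120000: f = -7.267363, f' = 6.497491 → y_1 = 1.120000 - (-7.267363)/(6.497491) = 2.238488
y_1 = 2.238488: f = 10.295080, f' = 30.374216 → y_2 = 2.238488 - (10.295080)/(30.374216) = 1.899546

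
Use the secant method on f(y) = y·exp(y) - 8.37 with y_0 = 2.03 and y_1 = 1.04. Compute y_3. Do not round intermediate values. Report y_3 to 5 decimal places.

1.71662

f(y_0) = 7.086595, f(y_1) = -5.427614
y_2 = 1.040000 - (-5.427614)·(1.040000 - 2.030000)/(-5.427614 - (7.086595)) = 1.469379; f(y_2) = -1.983293
y_3 = 1.469379 - (-1.983293)·(1.469379 - 1.040000)/(-1.983293 - (-5.427614)) = 1.716622; f(y_3) = 1.184195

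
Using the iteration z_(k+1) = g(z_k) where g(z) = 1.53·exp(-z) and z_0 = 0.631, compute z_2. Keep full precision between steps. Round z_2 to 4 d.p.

z_1 = g(0.631000) = 0.814051
z_2 = g(0.814051) = 0.677881

0.6779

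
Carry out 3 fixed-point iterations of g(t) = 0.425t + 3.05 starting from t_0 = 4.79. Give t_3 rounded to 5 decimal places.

t_1 = g(4.790000) = 5.085750
t_2 = g(5.085750) = 5.211444
t_3 = g(5.211444) = 5.264864

5.26486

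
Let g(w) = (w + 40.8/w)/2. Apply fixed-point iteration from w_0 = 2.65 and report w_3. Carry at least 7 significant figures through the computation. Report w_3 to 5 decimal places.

6.39843

w_1 = g(2.650000) = 9.023113
w_2 = g(9.023113) = 6.772417
w_3 = g(6.772417) = 6.398427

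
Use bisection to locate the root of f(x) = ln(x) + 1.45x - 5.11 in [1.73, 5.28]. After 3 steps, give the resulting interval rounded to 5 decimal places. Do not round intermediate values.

f(1.730000) = -2.053379, f(5.280000) = 4.209926 (opposite signs)
step 1: m = 3.505000, f(m) = 1.226441 > 0 → root in [1.730000, 3.505000]
step 2: m = 2.617500, f(m) = -0.352405 < 0 → root in [2.617500, 3.505000]
step 3: m = 3.061250, f(m) = 0.447636 > 0 → root in [2.617500, 3.061250]

[2.61750, 3.06125]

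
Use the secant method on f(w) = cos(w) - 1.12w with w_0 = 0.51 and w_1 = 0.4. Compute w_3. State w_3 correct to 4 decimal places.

Secant update: w_(k+1) = w_k − f(w_k)·(w_k − w_(k-1))/(f(w_k) − f(w_(k-1))).
f(w_0) = 0.301545, f(w_1) = 0.473061
w_2 = 0.400000 - (0.473061)·(0.400000 - 0.510000)/(0.473061 - (0.301545)) = 0.703392; f(w_2) = -0.025146
w_3 = 0.703392 - (-0.025146)·(0.703392 - 0.400000)/(-0.025146 - (0.473061)) = 0.688079; f(w_3) = 0.001820

0.6881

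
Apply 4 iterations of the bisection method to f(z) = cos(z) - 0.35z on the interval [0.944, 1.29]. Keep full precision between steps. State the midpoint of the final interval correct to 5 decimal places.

1.14944

f(0.944000) = 0.256153, f(1.290000) = -0.174379 (opposite signs)
step 1: m = 1.117000, f(m) = 0.047431 > 0 → root in [1.117000, 1.290000]
step 2: m = 1.203500, f(m) = -0.062132 < 0 → root in [1.117000, 1.203500]
step 3: m = 1.160250, f(m) = -0.006977 < 0 → root in [1.117000, 1.160250]
step 4: m = 1.138625, f(m) = 0.020325 > 0 → root in [1.138625, 1.160250]
Midpoint of [1.138625, 1.160250] = 1.149437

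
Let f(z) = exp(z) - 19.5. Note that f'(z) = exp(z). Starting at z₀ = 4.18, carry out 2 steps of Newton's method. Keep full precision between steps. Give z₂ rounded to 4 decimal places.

3.0801

z_0 = 4.180000: f = 45.865853, f' = 65.365853 → z_1 = 4.180000 - (45.865853)/(65.365853) = 3.478321
z_1 = 3.478321: f = 12.905265, f' = 32.405265 → z_2 = 3.478321 - (12.905265)/(32.405265) = 3.080075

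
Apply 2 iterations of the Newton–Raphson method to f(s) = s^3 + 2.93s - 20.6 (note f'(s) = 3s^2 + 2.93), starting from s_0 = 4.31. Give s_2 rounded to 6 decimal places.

2.518273

s_0 = 4.310000: f = 72.091291, f' = 58.658300 → s_1 = 4.310000 - (72.091291)/(58.658300) = 3.080996
s_1 = 3.080996: f = 17.673782, f' = 31.407607 → s_2 = 3.080996 - (17.673782)/(31.407607) = 2.518273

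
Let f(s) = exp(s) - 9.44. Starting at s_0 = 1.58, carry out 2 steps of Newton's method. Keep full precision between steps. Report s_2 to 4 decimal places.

f'(s) = exp(s)
s_0 = 1.580000: f = -4.585044, f' = 4.854956 → s_1 = 1.580000 - (-4.585044)/(4.854956) = 2.524405
s_1 = 2.524405: f = 3.043464, f' = 12.483464 → s_2 = 2.524405 - (3.043464)/(12.483464) = 2.280605

2.2806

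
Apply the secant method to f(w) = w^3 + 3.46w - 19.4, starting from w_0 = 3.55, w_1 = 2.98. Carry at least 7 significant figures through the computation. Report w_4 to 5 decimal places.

2.26579

f(w_0) = 37.621875, f(w_1) = 17.374392
w_2 = 2.980000 - (17.374392)·(2.980000 - 3.550000)/(17.374392 - (37.621875)) = 2.490882; f(w_2) = 4.673117
w_3 = 2.490882 - (4.673117)·(2.490882 - 2.980000)/(4.673117 - (17.374392)) = 2.310924; f(w_3) = 0.936977
w_4 = 2.310924 - (0.936977)·(2.310924 - 2.490882)/(0.936977 - (4.673117)) = 2.265792; f(w_4) = 0.071797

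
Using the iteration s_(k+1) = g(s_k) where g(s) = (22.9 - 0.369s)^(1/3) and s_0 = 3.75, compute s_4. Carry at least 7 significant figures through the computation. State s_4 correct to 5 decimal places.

2.79643

s_1 = g(3.750000) = 2.781349
s_2 = g(2.781349) = 2.796666
s_3 = g(2.796666) = 2.796425
s_4 = g(2.796425) = 2.796429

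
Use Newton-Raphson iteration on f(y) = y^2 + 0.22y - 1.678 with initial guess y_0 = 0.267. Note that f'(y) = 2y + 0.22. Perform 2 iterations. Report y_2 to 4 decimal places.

Newton update: y ← y − f(y)/f'(y).
y_0 = 0.267000: f = -1.547971, f' = 0.754000 → y_1 = 0.267000 - (-1.547971)/(0.754000) = 2.320012
y_1 = 2.320012: f = 4.214858, f' = 4.860024 → y_2 = 2.320012 - (4.214858)/(4.860024) = 1.452761

1.4528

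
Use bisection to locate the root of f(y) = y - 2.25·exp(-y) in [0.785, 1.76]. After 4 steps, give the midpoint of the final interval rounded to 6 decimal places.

0.937344

f(0.785000) = -0.241269, f(1.760000) = 1.372899 (opposite signs)
step 1: m = 1.272500, f(m) = 0.642207 > 0 → root in [0.785000, 1.272500]
step 2: m = 1.028750, f(m) = 0.224480 > 0 → root in [0.785000, 1.028750]
step 3: m = 0.906875, f(m) = -0.001639 < 0 → root in [0.906875, 1.028750]
step 4: m = 0.967813, f(m) = 0.113008 > 0 → root in [0.906875, 0.967813]
Midpoint of [0.906875, 0.967813] = 0.937344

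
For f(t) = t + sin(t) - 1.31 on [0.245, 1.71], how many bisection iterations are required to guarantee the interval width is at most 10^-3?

Initial width b − a = 1.71 − 0.245 = 1.465000.
After n steps the width is (b−a)/2^n; need (b−a)/2^n ≤ 10^-3.
So n ≥ log₂(1.465000/10^-3) = log₂(1465.0000) ≈ 10.5167.
Hence n = 11.

11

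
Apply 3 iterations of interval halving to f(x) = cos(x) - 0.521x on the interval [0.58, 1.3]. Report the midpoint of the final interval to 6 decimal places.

0.985000

f(0.580000) = 0.534283, f(1.300000) = -0.409801 (opposite signs)
step 1: m = 0.940000, f(m) = 0.100048 > 0 → root in [0.940000, 1.300000]
step 2: m = 1.120000, f(m) = -0.147838 < 0 → root in [0.940000, 1.120000]
step 3: m = 1.030000, f(m) = -0.021811 < 0 → root in [0.940000, 1.030000]
Midpoint of [0.940000, 1.030000] = 0.985000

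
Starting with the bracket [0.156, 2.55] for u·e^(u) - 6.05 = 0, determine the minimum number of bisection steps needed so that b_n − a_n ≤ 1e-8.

Initial width b − a = 2.55 − 0.156 = 2.394000.
After n steps the width is (b−a)/2^n; need (b−a)/2^n ≤ 1e-8.
So n ≥ log₂(2.394000/1e-8) = log₂(239400000.0000) ≈ 27.8348.
Hence n = 28.

28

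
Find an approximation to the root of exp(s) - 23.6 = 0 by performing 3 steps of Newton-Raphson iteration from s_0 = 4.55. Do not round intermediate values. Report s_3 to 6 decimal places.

f'(s) = exp(s)
s_0 = 4.550000: f = 71.032408, f' = 94.632408 → s_1 = 4.550000 - (71.032408)/(94.632408) = 3.799386
s_1 = 3.799386: f = 21.073747, f' = 44.673747 → s_2 = 3.799386 - (21.073747)/(44.673747) = 3.327660
s_2 = 3.327660: f = 4.273056, f' = 27.873056 → s_3 = 3.327660 - (4.273056)/(27.873056) = 3.174356

3.174356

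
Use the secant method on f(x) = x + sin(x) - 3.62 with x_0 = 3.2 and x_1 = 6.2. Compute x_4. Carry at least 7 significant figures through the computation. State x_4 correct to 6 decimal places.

5.409116

f(x_0) = -0.478374, f(x_1) = 2.496911
x_2 = 6.200000 - (2.496911)·(6.200000 - 3.200000)/(2.496911 - (-0.478374)) = 3.682348; f(x_2) = -0.452436
x_3 = 3.682348 - (-0.452436)·(3.682348 - 6.200000)/(-0.452436 - (2.496911)) = 4.068561; f(x_3) = -0.351243
x_4 = 4.068561 - (-0.351243)·(4.068561 - 3.682348)/(-0.351243 - (-0.452436)) = 5.409116; f(x_4) = 1.022169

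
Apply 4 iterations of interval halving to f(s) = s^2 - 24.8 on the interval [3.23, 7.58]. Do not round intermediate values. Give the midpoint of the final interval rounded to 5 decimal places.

f(3.230000) = -14.367100, f(7.580000) = 32.656400 (opposite signs)
step 1: m = 5.405000, f(m) = 4.414025 > 0 → root in [3.230000, 5.405000]
step 2: m = 4.317500, f(m) = -6.159194 < 0 → root in [4.317500, 5.405000]
step 3: m = 4.861250, f(m) = -1.168248 < 0 → root in [4.861250, 5.405000]
step 4: m = 5.133125, f(m) = 1.548972 > 0 → root in [4.861250, 5.133125]
Midpoint of [4.861250, 5.133125] = 4.997187

4.99719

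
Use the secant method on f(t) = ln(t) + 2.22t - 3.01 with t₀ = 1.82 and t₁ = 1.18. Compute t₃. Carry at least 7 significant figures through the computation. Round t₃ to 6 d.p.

1.253957

Secant update: t_(k+1) = t_k − f(t_k)·(t_k − t_(k-1))/(f(t_k) − f(t_(k-1))).
f(t_0) = 1.629237, f(t_1) = -0.224886
t_2 = 1.180000 - (-0.224886)·(1.180000 - 1.820000)/(-0.224886 - (1.629237)) = 1.257625; f(t_2) = 0.011153
t_3 = 1.257625 - (0.011153)·(1.257625 - 1.180000)/(0.011153 - (-0.224886)) = 1.253957; f(t_3) = 0.000090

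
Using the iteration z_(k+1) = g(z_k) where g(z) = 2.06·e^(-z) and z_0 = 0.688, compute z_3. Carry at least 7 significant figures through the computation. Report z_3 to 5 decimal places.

z_1 = g(0.688000) = 1.035315
z_2 = g(1.035315) = 0.731536
z_3 = g(0.731536) = 0.991209

0.99121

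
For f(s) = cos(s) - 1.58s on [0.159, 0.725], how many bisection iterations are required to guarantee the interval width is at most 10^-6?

Initial width b − a = 0.725 − 0.159 = 0.566000.
After n steps the width is (b−a)/2^n; need (b−a)/2^n ≤ 10^-6.
So n ≥ log₂(0.566000/10^-6) = log₂(566000.0000) ≈ 19.1104.
Hence n = 20.

20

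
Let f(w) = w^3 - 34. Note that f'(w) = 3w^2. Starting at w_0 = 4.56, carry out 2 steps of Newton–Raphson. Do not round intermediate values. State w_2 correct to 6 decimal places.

w_0 = 4.560000: f = 60.818816, f' = 62.380800 → w_1 = 4.560000 - (60.818816)/(62.380800) = 3.585039
w_1 = 3.585039: f = 12.076750, f' = 38.557525 → w_2 = 3.585039 - (12.076750)/(38.557525) = 3.271826

3.271826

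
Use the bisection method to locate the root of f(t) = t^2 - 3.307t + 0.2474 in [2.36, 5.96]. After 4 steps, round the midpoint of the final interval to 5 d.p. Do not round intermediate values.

f(2.360000) = -1.987520, f(5.960000) = 16.059280 (opposite signs)
step 1: m = 4.160000, f(m) = 3.795880 > 0 → root in [2.360000, 4.160000]
step 2: m = 3.260000, f(m) = 0.094180 > 0 → root in [2.360000, 3.260000]
step 3: m = 2.810000, f(m) = -1.149170 < 0 → root in [2.810000, 3.260000]
step 4: m = 3.035000, f(m) = -0.578120 < 0 → root in [3.035000, 3.260000]
Midpoint of [3.035000, 3.260000] = 3.147500

3.14750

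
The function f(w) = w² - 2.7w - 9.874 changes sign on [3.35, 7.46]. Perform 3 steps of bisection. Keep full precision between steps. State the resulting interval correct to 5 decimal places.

f(3.350000) = -7.696500, f(7.460000) = 25.635600 (opposite signs)
step 1: m = 5.405000, f(m) = 4.746525 > 0 → root in [3.350000, 5.405000]
step 2: m = 4.377500, f(m) = -2.530744 < 0 → root in [4.377500, 5.405000]
step 3: m = 4.891250, f(m) = 0.843952 > 0 → root in [4.377500, 4.891250]

[4.37750, 4.89125]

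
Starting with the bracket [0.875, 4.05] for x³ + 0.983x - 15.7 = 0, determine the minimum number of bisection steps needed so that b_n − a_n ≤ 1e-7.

25

Initial width b − a = 4.05 − 0.875 = 3.175000.
After n steps the width is (b−a)/2^n; need (b−a)/2^n ≤ 1e-7.
So n ≥ log₂(3.175000/1e-7) = log₂(31750000.0000) ≈ 24.9203.
Hence n = 25.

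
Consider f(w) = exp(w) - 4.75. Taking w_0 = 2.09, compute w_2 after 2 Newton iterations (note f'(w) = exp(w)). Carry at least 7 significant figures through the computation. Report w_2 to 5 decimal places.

1.56499

w_0 = 2.090000: f = 3.334915, f' = 8.084915 → w_1 = 2.090000 - (3.334915)/(8.084915) = 1.677514
w_1 = 1.677514: f = 0.602233, f' = 5.352233 → w_2 = 1.677514 - (0.602233)/(5.352233) = 1.564994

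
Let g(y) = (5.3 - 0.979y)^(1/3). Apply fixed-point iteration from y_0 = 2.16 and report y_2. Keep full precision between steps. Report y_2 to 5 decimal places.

y_1 = g(2.160000) = 1.471362
y_2 = g(1.471362) = 1.568598

1.56860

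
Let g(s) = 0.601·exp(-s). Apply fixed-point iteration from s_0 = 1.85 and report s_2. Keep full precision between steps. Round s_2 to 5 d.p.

s_1 = g(1.850000) = 0.094500
s_2 = g(0.094500) = 0.546807

0.54681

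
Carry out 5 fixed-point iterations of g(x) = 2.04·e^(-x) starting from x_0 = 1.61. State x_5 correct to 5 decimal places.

x_1 = g(1.610000) = 0.407771
x_2 = g(0.407771) = 1.356868
x_3 = g(1.356868) = 0.525230
x_4 = g(0.525230) = 1.206495
x_5 = g(1.206495) = 0.610458

0.61046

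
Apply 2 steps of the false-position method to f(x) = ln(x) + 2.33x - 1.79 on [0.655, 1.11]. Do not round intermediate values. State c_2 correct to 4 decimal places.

0.8424

False-position update: c = (a·f(b) − b·f(a))/(f(b) − f(a)); replace the endpoint whose sign matches f(c).
f(0.655000) = -0.686970, f(1.110000) = 0.900660
step 1: c = 0.851879, f(c) = 0.034568 > 0 → new bracket [0.655000, 0.851879]
step 2: c = 0.842447, f(c) = 0.001457 > 0 → new bracket [0.655000, 0.842447]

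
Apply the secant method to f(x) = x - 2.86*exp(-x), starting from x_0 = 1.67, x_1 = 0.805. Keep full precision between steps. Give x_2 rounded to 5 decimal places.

Secant update: x_(k+1) = x_k − f(x_k)·(x_k − x_(k-1))/(f(x_k) − f(x_(k-1))).
f(x_0) = 1.131613, f(x_1) = -0.473671
x_2 = 0.805000 - (-0.473671)·(0.805000 - 1.670000)/(-0.473671 - (1.131613)) = 1.060236; f(x_2) = 0.069605

1.06024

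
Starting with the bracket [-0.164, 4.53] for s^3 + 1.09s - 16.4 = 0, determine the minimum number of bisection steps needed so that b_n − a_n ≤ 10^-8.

29

Initial width b − a = 4.53 − -0.164 = 4.694000.
After n steps the width is (b−a)/2^n; need (b−a)/2^n ≤ 10^-8.
So n ≥ log₂(4.694000/10^-8) = log₂(469400000.0000) ≈ 28.8062.
Hence n = 29.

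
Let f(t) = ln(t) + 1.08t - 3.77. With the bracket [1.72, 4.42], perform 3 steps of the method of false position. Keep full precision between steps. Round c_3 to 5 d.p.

f(1.720000) = -1.370076, f(4.420000) = 2.489740
step 1: c = 2.678389, f(c) = 0.107876 > 0 → new bracket [1.720000, 2.678389]
step 2: c = 2.608436, f(c) = 0.005862 > 0 → new bracket [1.720000, 2.608436]
step 3: c = 2.604651, f(c) = 0.000322 > 0 → new bracket [1.720000, 2.604651]

2.60465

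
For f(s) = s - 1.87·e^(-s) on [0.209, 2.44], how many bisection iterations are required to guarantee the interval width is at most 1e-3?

12

Initial width b − a = 2.44 − 0.209 = 2.231000.
After n steps the width is (b−a)/2^n; need (b−a)/2^n ≤ 1e-3.
So n ≥ log₂(2.231000/1e-3) = log₂(2231.0000) ≈ 11.1235.
Hence n = 12.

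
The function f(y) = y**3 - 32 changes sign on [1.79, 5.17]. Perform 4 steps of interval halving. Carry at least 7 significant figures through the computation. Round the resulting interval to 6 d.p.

f(1.790000) = -26.264661, f(5.170000) = 106.188413 (opposite signs)
step 1: m = 3.480000, f(m) = 10.144192 > 0 → root in [1.790000, 3.480000]
step 2: m = 2.635000, f(m) = -13.704602 < 0 → root in [2.635000, 3.480000]
step 3: m = 3.057500, f(m) = -3.417554 < 0 → root in [3.057500, 3.480000]
step 4: m = 3.268750, f(m) = 2.925700 > 0 → root in [3.057500, 3.268750]

[3.057500, 3.268750]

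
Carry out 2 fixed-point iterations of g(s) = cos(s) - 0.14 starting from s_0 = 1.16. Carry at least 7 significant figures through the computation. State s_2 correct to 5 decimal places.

0.82656

s_1 = g(1.160000) = 0.259340
s_2 = g(0.259340) = 0.826560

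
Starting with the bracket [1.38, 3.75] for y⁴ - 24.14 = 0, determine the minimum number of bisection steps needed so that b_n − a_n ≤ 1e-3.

12

Initial width b − a = 3.75 − 1.38 = 2.370000.
After n steps the width is (b−a)/2^n; need (b−a)/2^n ≤ 1e-3.
So n ≥ log₂(2.370000/1e-3) = log₂(2370.0000) ≈ 11.2107.
Hence n = 12.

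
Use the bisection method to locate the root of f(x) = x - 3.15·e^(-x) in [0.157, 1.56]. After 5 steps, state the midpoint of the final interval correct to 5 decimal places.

f(0.157000) = -2.535318, f(1.560000) = 0.898071 (opposite signs)
step 1: m = 0.858500, f(m) = -0.476462 < 0 → root in [0.858500, 1.560000]
step 2: m = 1.209250, f(m) = 0.269224 > 0 → root in [0.858500, 1.209250]
step 3: m = 1.033875, f(m) = -0.086348 < 0 → root in [1.033875, 1.209250]
step 4: m = 1.121563, f(m) = 0.095386 > 0 → root in [1.033875, 1.121563]
step 5: m = 1.077719, f(m) = 0.005550 > 0 → root in [1.033875, 1.077719]
Midpoint of [1.033875, 1.077719] = 1.055797

1.05580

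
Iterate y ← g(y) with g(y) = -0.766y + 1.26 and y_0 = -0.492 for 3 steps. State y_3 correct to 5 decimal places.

y_1 = g(-0.492000) = 1.636872
y_2 = g(1.636872) = 0.006156
y_3 = g(0.006156) = 1.255284

1.25528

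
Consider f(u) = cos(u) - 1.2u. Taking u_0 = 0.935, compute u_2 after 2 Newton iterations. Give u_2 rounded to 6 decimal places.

Newton update: u ← u − f(u)/f'(u).
f'(u) = -sin(u) - 1.2
u_0 = 0.935000: f = -0.528182, f' = -2.004599 → u_1 = 0.935000 - (-0.528182)/(-2.004599) = 0.671515
u_1 = 0.671515: f = -0.022938, f' = -1.822173 → u_2 = 0.671515 - (-0.022938)/(-1.822173) = 0.658927

0.658927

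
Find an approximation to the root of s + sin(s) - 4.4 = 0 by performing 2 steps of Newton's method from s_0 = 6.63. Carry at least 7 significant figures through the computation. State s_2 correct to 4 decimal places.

f'(s) = 1 + cos(s)
s_0 = 6.630000: f = 2.569904, f' = 1.940460 → s_1 = 6.630000 - (2.569904)/(1.940460) = 5.305621
s_1 = 5.305621: f = 0.076483, f' = 1.559044 → s_2 = 5.305621 - (0.076483)/(1.559044) = 5.256563

5.2566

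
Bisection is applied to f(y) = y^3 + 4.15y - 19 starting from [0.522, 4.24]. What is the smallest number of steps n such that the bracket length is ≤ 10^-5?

Initial width b − a = 4.24 − 0.522 = 3.718000.
After n steps the width is (b−a)/2^n; need (b−a)/2^n ≤ 10^-5.
So n ≥ log₂(3.718000/10^-5) = log₂(371800.0000) ≈ 18.5042.
Hence n = 19.

19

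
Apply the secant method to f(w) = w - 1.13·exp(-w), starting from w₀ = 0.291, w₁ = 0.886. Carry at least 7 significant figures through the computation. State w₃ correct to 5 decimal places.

0.61163

f(w_0) = -0.553693, f(w_1) = 0.420099
w_2 = 0.886000 - (0.420099)·(0.886000 - 0.291000)/(0.420099 - (-0.553693)) = 0.629314; f(w_2) = 0.027072
w_3 = 0.629314 - (0.027072)·(0.629314 - 0.886000)/(0.027072 - (0.420099)) = 0.611633; f(w_3) = -0.001351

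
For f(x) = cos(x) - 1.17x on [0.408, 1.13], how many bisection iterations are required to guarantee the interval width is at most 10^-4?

13

Initial width b − a = 1.13 − 0.408 = 0.722000.
After n steps the width is (b−a)/2^n; need (b−a)/2^n ≤ 10^-4.
So n ≥ log₂(0.722000/10^-4) = log₂(7220.0000) ≈ 12.8178.
Hence n = 13.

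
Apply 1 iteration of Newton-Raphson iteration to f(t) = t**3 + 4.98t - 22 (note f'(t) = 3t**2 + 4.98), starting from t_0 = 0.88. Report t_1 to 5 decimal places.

t_0 = 0.880000: f = -16.936128, f' = 7.303200 → t_1 = 0.880000 - (-16.936128)/(7.303200) = 3.199001

3.19900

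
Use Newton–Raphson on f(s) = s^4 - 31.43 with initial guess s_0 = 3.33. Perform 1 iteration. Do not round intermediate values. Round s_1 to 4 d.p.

Newton update: s ← s − f(s)/f'(s).
f'(s) = 4s^3
s_0 = 3.330000: f = 91.533703, f' = 147.704148 → s_1 = 3.330000 - (91.533703)/(147.704148) = 2.710290

2.7103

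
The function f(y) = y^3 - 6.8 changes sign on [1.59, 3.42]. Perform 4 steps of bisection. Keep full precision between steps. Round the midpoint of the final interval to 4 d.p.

f(1.590000) = -2.780321, f(3.420000) = 33.201688 (opposite signs)
step 1: m = 2.505000, f(m) = 8.918938 > 0 → root in [1.590000, 2.505000]
step 2: m = 2.047500, f(m) = 1.783645 > 0 → root in [1.590000, 2.047500]
step 3: m = 1.818750, f(m) = -0.783845 < 0 → root in [1.818750, 2.047500]
step 4: m = 1.933125, f(m) = 0.424035 > 0 → root in [1.818750, 1.933125]
Midpoint of [1.818750, 1.933125] = 1.875938

1.8759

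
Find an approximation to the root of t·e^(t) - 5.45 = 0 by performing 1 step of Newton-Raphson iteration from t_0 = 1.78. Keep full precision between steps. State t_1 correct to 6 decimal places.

f'(t) = (t + 1)·e^(t)
t_0 = 1.780000: f = 5.105144, f' = 16.485001 → t_1 = 1.780000 - (5.105144)/(16.485001) = 1.470316

1.470316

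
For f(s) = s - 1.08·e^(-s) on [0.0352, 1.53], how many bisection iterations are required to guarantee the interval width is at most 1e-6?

21

Initial width b − a = 1.53 − 0.0352 = 1.494800.
After n steps the width is (b−a)/2^n; need (b−a)/2^n ≤ 1e-6.
So n ≥ log₂(1.494800/1e-6) = log₂(1494800.0000) ≈ 20.5115.
Hence n = 21.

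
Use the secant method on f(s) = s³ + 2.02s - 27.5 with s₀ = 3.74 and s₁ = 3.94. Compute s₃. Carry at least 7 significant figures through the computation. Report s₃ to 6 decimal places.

Secant update: s_(k+1) = s_k − f(s_k)·(s_k − s_(k-1))/(f(s_k) − f(s_(k-1))).
f(s_0) = 32.368424, f(s_1) = 41.621784
s_2 = 3.940000 - (41.621784)·(3.940000 - 3.740000)/(41.621784 - (32.368424)) = 3.040396; f(s_2) = 6.747054
s_3 = 3.040396 - (6.747054)·(3.040396 - 3.940000)/(6.747054 - (41.621784)) = 2.866354; f(s_3) = 1.839961

2.866354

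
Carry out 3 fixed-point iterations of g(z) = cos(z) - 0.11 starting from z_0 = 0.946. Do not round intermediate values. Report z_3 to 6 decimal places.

z_1 = g(0.946000) = 0.474932
z_2 = g(0.474932) = 0.779324
z_3 = g(0.779324) = 0.601389

0.601389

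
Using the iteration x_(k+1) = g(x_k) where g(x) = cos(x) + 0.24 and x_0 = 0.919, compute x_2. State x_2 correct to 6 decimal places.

x_1 = g(0.919000) = 0.846615
x_2 = g(0.846615) = 0.902522

0.902522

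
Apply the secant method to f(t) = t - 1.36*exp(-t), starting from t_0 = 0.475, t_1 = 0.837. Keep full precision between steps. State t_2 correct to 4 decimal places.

f(t_0) = -0.370764, f(t_1) = 0.248110
t_2 = 0.837000 - (0.248110)·(0.837000 - 0.475000)/(0.248110 - (-0.370764)) = 0.691872; f(t_2) = 0.011005

0.6919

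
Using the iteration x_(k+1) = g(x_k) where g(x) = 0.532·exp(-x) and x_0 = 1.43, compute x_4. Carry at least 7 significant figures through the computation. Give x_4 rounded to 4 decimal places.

0.3813

x_1 = g(1.430000) = 0.127312
x_2 = g(0.127312) = 0.468404
x_3 = g(0.468404) = 0.333032
x_4 = g(0.333032) = 0.381309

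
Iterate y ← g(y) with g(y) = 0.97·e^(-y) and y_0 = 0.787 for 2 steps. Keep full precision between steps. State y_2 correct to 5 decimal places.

y_1 = g(0.787000) = 0.441552
y_2 = g(0.441552) = 0.623746

0.62375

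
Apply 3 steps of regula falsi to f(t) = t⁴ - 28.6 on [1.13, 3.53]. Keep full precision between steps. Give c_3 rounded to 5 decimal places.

f(1.130000) = -26.969526, f(3.530000) = 126.674029
step 1: c = 1.551279, f(c) = -22.808913 < 0 → new bracket [1.551279, 3.530000]
step 2: c = 1.853203, f(c) = -16.805156 < 0 → new bracket [1.853203, 3.530000]
step 3: c = 2.049600, f(c) = -10.952778 < 0 → new bracket [2.049600, 3.530000]

2.04960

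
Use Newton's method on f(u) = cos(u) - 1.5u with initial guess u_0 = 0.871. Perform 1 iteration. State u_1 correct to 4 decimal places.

0.5785

f'(u) = -sin(u) - 1.5
u_0 = 0.871000: f = -0.662438, f' = -2.264973 → u_1 = 0.871000 - (-0.662438)/(-2.264973) = 0.578529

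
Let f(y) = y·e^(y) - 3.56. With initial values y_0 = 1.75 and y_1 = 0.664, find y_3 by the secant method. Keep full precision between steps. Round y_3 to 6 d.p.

1.222962

Secant update: y_(k+1) = y_k − f(y_k)·(y_k − y_(k-1))/(f(y_k) − f(y_(k-1))).
f(y_0) = 6.510555, f(y_1) = -2.270149
y_2 = 0.664000 - (-2.270149)·(0.664000 - 1.750000)/(-2.270149 - (6.510555)) = 0.944773; f(y_2) = -1.129829
y_3 = 0.944773 - (-1.129829)·(0.944773 - 0.664000)/(-1.129829 - (-2.270149)) = 1.222962; f(y_3) = 0.594691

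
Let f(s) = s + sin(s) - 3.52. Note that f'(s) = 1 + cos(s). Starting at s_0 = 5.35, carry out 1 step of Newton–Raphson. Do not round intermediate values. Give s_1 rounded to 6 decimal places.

s_0 = 5.350000: f = 1.026480, f' = 1.595278 → s_1 = 5.350000 - (1.026480)/(1.595278) = 4.706551

4.706551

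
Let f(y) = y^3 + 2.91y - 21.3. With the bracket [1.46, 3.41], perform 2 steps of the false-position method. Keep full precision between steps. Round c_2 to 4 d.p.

f(1.460000) = -13.939264, f(3.410000) = 28.274921
step 1: c = 2.103896, f(c) = -5.865015 < 0 → new bracket [2.103896, 3.410000]
step 2: c = 2.328276, f(c) = -1.903429 < 0 → new bracket [2.328276, 3.410000]

2.3283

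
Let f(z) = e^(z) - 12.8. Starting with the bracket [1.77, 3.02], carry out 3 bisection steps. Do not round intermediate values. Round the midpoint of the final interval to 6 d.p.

2.473125

f(1.770000) = -6.929147, f(3.020000) = 7.691292 (opposite signs)
step 1: m = 2.395000, f(m) = -1.831802 < 0 → root in [2.395000, 3.020000]
step 2: m = 2.707500, f(m) = 2.191749 > 0 → root in [2.395000, 2.707500]
step 3: m = 2.551250, f(m) = 0.023123 > 0 → root in [2.395000, 2.551250]
Midpoint of [2.395000, 2.551250] = 2.473125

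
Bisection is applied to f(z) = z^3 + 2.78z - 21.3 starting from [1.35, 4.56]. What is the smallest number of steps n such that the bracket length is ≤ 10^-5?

19

Initial width b − a = 4.56 − 1.35 = 3.210000.
After n steps the width is (b−a)/2^n; need (b−a)/2^n ≤ 10^-5.
So n ≥ log₂(3.210000/10^-5) = log₂(321000.0000) ≈ 18.2922.
Hence n = 19.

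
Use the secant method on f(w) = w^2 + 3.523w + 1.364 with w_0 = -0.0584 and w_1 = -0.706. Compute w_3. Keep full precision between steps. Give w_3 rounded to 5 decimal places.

Secant update: w_(k+1) = w_k − f(w_k)·(w_k − w_(k-1))/(f(w_k) − f(w_(k-1))).
f(w_0) = 1.161667, f(w_1) = -0.624802
w_2 = -0.706000 - (-0.624802)·(-0.706000 - -0.058400)/(-0.624802 - (1.161667)) = -0.479508; f(w_2) = -0.095378
w_3 = -0.479508 - (-0.095378)·(-0.479508 - -0.706000)/(-0.095378 - (-0.624802)) = -0.438704; f(w_3) = 0.010907

-0.43870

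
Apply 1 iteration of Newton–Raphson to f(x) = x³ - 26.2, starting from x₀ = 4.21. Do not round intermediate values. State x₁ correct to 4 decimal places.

f'(x) = 3x²
x_0 = 4.210000: f = 48.418461, f' = 53.172300 → x_1 = 4.210000 - (48.418461)/(53.172300) = 3.299404

3.2994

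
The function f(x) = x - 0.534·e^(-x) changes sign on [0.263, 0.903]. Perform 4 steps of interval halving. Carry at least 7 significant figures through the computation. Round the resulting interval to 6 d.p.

[0.343000, 0.383000]

f(0.263000) = -0.147508, f(0.903000) = 0.686542 (opposite signs)
step 1: m = 0.583000, f(m) = 0.284910 > 0 → root in [0.263000, 0.583000]
step 2: m = 0.423000, f(m) = 0.073188 > 0 → root in [0.263000, 0.423000]
step 3: m = 0.343000, f(m) = -0.035947 < 0 → root in [0.343000, 0.423000]
step 4: m = 0.383000, f(m) = 0.018912 > 0 → root in [0.343000, 0.383000]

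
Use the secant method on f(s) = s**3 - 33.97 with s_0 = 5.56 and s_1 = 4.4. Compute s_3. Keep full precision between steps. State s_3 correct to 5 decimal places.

3.36546

f(s_0) = 137.909616, f(s_1) = 51.214000
s_2 = 4.400000 - (51.214000)·(4.400000 - 5.560000)/(51.214000 - (137.909616)) = 3.714749; f(s_2) = 17.291168
s_3 = 3.714749 - (17.291168)·(3.714749 - 4.400000)/(17.291168 - (51.214000)) = 3.365463; f(s_3) = 4.148373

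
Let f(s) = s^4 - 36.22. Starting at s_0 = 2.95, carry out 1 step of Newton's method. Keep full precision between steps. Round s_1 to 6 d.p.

2.565214

f'(s) = 4s^3
s_0 = 2.950000: f = 39.513506, f' = 102.689500 → s_1 = 2.950000 - (39.513506)/(102.689500) = 2.565214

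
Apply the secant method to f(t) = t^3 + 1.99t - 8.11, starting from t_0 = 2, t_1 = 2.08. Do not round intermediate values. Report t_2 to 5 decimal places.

1.73267

f(t_0) = 3.870000, f(t_1) = 5.028112
t_2 = 2.080000 - (5.028112)·(2.080000 - 2.000000)/(5.028112 - (3.870000)) = 1.732668; f(t_2) = 0.539722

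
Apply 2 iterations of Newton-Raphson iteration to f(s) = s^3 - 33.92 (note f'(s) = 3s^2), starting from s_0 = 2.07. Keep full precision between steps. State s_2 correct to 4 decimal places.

Newton update: s ← s − f(s)/f'(s).
s_0 = 2.070000: f = -25.050257, f' = 12.854700 → s_1 = 2.070000 - (-25.050257)/(12.854700) = 4.018724
s_1 = 4.018724: f = 30.982945, f' = 48.450418 → s_2 = 4.018724 - (30.982945)/(48.450418) = 3.379246

3.3792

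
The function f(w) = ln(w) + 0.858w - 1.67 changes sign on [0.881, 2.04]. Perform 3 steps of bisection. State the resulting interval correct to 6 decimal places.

[1.460500, 1.605375]

f(0.881000) = -1.040800, f(2.040000) = 0.793270 (opposite signs)
step 1: m = 1.460500, f(m) = -0.038112 < 0 → root in [1.460500, 2.040000]
step 2: m = 1.750250, f(m) = 0.391473 > 0 → root in [1.460500, 1.750250]
step 3: m = 1.605375, f(m) = 0.180769 > 0 → root in [1.460500, 1.605375]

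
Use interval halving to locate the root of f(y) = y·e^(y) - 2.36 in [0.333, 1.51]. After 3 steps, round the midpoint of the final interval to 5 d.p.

0.99506

f(0.333000) = -1.895416, f(1.510000) = 4.475363 (opposite signs)
step 1: m = 0.921500, f(m) = -0.044218 < 0 → root in [0.921500, 1.510000]
step 2: m = 1.215750, f(m) = 1.740509 > 0 → root in [0.921500, 1.215750]
step 3: m = 1.068625, f(m) = 0.751167 > 0 → root in [0.921500, 1.068625]
Midpoint of [0.921500, 1.068625] = 0.995062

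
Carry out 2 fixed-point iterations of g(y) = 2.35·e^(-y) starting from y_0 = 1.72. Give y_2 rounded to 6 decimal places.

1.542817

y_1 = g(1.720000) = 0.420805
y_2 = g(0.420805) = 1.542817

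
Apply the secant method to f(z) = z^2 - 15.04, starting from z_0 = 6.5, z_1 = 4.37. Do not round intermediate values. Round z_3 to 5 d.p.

3.88512

Secant update: z_(k+1) = z_k − f(z_k)·(z_k − z_(k-1))/(f(z_k) − f(z_(k-1))).
f(z_0) = 27.210000, f(z_1) = 4.056900
z_2 = 4.370000 - (4.056900)·(4.370000 - 6.500000)/(4.056900 - (27.210000)) = 3.996780; f(z_2) = 0.934251
z_3 = 3.996780 - (0.934251)·(3.996780 - 4.370000)/(0.934251 - (4.056900)) = 3.885118; f(z_3) = 0.054143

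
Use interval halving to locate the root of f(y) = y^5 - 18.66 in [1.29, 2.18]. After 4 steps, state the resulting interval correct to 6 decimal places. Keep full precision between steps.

f(1.290000) = -15.087695, f(2.180000) = 30.575967 (opposite signs)
step 1: m = 1.735000, f(m) = -2.938376 < 0 → root in [1.735000, 2.180000]
step 2: m = 1.957500, f(m) = 10.081462 > 0 → root in [1.735000, 1.957500]
step 3: m = 1.846250, f(m) = 2.791247 > 0 → root in [1.735000, 1.846250]
step 4: m = 1.790625, f(m) = -0.251296 < 0 → root in [1.790625, 1.846250]

[1.790625, 1.846250]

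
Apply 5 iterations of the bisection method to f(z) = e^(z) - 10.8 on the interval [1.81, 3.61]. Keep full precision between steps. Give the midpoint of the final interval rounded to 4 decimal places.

f(1.810000) = -4.689553, f(3.610000) = 26.166053 (opposite signs)
step 1: m = 2.710000, f(m) = 4.229276 > 0 → root in [1.810000, 2.710000]
step 2: m = 2.260000, f(m) = -1.216911 < 0 → root in [2.260000, 2.710000]
step 3: m = 2.485000, f(m) = 1.201120 > 0 → root in [2.260000, 2.485000]
step 4: m = 2.372500, f(m) = -0.075831 < 0 → root in [2.372500, 2.485000]
step 5: m = 2.428750, f(m) = 0.544692 > 0 → root in [2.372500, 2.428750]
Midpoint of [2.372500, 2.428750] = 2.400625

2.4006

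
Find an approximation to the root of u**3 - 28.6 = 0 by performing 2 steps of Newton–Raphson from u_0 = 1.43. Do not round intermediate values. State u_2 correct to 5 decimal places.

f'(u) = 3u**2
u_0 = 1.430000: f = -25.675793, f' = 6.134700 → u_1 = 1.430000 - (-25.675793)/(6.134700) = 5.615338
u_1 = 5.615338: f = 148.462954, f' = 94.596062 → u_2 = 5.615338 - (148.462954)/(94.596062) = 4.045897

4.04590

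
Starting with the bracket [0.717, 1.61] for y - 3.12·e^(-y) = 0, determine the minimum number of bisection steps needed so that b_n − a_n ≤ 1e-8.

Initial width b − a = 1.61 − 0.717 = 0.893000.
After n steps the width is (b−a)/2^n; need (b−a)/2^n ≤ 1e-8.
So n ≥ log₂(0.893000/1e-8) = log₂(89300000.0000) ≈ 26.4122.
Hence n = 27.

27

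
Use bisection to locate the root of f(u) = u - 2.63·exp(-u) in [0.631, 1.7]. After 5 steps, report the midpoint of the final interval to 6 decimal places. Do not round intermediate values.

f(0.631000) = -0.768316, f(1.700000) = 1.219542 (opposite signs)
step 1: m = 1.165500, f(m) = 0.345553 > 0 → root in [0.631000, 1.165500]
step 2: m = 0.898250, f(m) = -0.172901 < 0 → root in [0.898250, 1.165500]
step 3: m = 1.031875, f(m) = 0.094706 > 0 → root in [0.898250, 1.031875]
step 4: m = 0.965062, f(m) = -0.036861 < 0 → root in [0.965062, 1.031875]
step 5: m = 0.998469, f(m) = 0.029463 > 0 → root in [0.965062, 0.998469]
Midpoint of [0.965062, 0.998469] = 0.981766

0.981766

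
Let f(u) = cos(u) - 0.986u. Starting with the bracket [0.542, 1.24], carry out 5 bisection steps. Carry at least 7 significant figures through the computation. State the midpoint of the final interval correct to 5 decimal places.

f(0.542000) = 0.322267, f(1.240000) = -0.897844 (opposite signs)
step 1: m = 0.891000, f(m) = -0.249891 < 0 → root in [0.542000, 0.891000]
step 2: m = 0.716500, f(m) = 0.047640 > 0 → root in [0.716500, 0.891000]
step 3: m = 0.803750, f(m) = -0.098486 < 0 → root in [0.716500, 0.803750]
step 4: m = 0.760125, f(m) = -0.024733 < 0 → root in [0.716500, 0.760125]
step 5: m = 0.738312, f(m) = 0.011629 > 0 → root in [0.738312, 0.760125]
Midpoint of [0.738312, 0.760125] = 0.749219

0.74922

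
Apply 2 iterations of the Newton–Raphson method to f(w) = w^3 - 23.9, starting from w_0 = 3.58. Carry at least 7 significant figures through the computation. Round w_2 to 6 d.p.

f'(w) = 3w^2
w_0 = 3.580000: f = 21.982712, f' = 38.449200 → w_1 = 3.580000 - (21.982712)/(38.449200) = 3.008266
w_1 = 3.008266: f = 3.323800, f' = 27.148994 → w_2 = 3.008266 - (3.323800)/(27.148994) = 2.885838

2.885838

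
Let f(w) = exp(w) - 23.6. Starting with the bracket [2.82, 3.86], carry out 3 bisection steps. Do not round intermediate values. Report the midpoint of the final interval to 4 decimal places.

3.1450

f(2.820000) = -6.823149, f(3.860000) = 23.865351 (opposite signs)
step 1: m = 3.340000, f(m) = 4.619127 > 0 → root in [2.820000, 3.340000]
step 2: m = 3.080000, f(m) = -1.841598 < 0 → root in [3.080000, 3.340000]
step 3: m = 3.210000, f(m) = 1.179086 > 0 → root in [3.080000, 3.210000]
Midpoint of [3.080000, 3.210000] = 3.145000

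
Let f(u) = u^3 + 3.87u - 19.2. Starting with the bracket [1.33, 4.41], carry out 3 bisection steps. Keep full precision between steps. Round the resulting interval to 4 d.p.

[2.1000, 2.4850]

f(1.330000) = -11.700263, f(4.410000) = 83.632821 (opposite signs)
step 1: m = 2.870000, f(m) = 15.546803 > 0 → root in [1.330000, 2.870000]
step 2: m = 2.100000, f(m) = -1.812000 < 0 → root in [2.100000, 2.870000]
step 3: m = 2.485000, f(m) = 5.762384 > 0 → root in [2.100000, 2.485000]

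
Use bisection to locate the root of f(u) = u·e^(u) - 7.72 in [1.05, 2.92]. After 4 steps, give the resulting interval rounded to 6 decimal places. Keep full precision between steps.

f(1.050000) = -4.719466, f(2.920000) = 46.420559 (opposite signs)
step 1: m = 1.985000, f(m) = 6.728909 > 0 → root in [1.050000, 1.985000]
step 2: m = 1.517500, f(m) = -0.798972 < 0 → root in [1.517500, 1.985000]
step 3: m = 1.751250, f(m) = 2.370353 > 0 → root in [1.517500, 1.751250]
step 4: m = 1.634375, f(m) = 0.658220 > 0 → root in [1.517500, 1.634375]

[1.517500, 1.634375]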